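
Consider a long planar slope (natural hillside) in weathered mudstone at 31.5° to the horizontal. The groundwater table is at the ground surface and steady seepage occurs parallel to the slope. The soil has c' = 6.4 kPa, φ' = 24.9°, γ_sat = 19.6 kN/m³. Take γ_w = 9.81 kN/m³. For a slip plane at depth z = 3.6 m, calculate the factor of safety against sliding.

With seepage parallel to the slope and the water table at the surface, the effective normal stress on the slip plane uses the buoyant unit weight γ' = γ_sat − γ_w while the driving shear stress uses γ_sat:
FS = [c' + γ' z cos²β tanφ'] / [γ_sat z sinβ cosβ]
γ' = 19.6 − 9.81 = 9.79 kN/m³
Numerator = 6.4 + 9.79·3.6·cos²31.5°·tan24.9° = 6.4 + 9.79·3.6·0.7270·0.4642 = 18.293 kPa
Denominator = 19.6·3.6·sin31.5°·cos31.5° = 19.6·3.6·0.5225·0.8526 = 31.435 kPa
FS = 18.293 / 31.435 = 0.582

FS = 0.58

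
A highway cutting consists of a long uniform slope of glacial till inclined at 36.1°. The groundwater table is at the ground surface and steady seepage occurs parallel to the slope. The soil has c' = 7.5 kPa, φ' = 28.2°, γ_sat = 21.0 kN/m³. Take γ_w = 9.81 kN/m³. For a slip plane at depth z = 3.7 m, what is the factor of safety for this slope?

FS = 0.59

With seepage parallel to the slope and the water table at the surface, the effective normal stress on the slip plane uses the buoyant unit weight γ' = γ_sat − γ_w while the driving shear stress uses γ_sat:
FS = [c' + γ' z cos²β tanφ'] / [γ_sat z sinβ cosβ]
γ' = 21.0 − 9.81 = 11.19 kN/m³
Numerator = 7.5 + 11.19·3.7·cos²36.1°·tan28.2° = 7.5 + 11.19·3.7·0.6528·0.5362 = 21.993 kPa
Denominator = 21.0·3.7·sin36.1°·cos36.1° = 21.0·3.7·0.5892·0.8080 = 36.990 kPa
FS = 21.993 / 36.990 = 0.595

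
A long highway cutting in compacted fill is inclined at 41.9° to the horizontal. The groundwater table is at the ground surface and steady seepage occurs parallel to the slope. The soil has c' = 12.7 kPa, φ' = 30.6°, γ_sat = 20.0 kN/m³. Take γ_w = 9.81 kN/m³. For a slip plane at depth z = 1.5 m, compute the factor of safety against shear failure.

FS = 1.19

With seepage parallel to the slope and the water table at the surface, the effective normal stress on the slip plane uses the buoyant unit weight γ' = γ_sat − γ_w while the driving shear stress uses γ_sat:
FS = [c' + γ' z cos²β tanφ'] / [γ_sat z sinβ cosβ]
γ' = 20.0 − 9.81 = 10.19 kN/m³
Numerator = 12.7 + 10.19·1.5·cos²41.9°·tan30.6° = 12.7 + 10.19·1.5·0.5540·0.5914 = 17.708 kPa
Denominator = 20.0·1.5·sin41.9°·cos41.9° = 20.0·1.5·0.6678·0.7443 = 14.912 kPa
FS = 17.708 / 14.912 = 1.187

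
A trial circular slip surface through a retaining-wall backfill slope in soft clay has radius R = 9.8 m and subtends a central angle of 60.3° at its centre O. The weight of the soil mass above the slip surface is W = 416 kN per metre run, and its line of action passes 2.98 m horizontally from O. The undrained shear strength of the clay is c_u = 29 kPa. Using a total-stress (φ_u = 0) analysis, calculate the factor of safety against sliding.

FS = 2.36

Taking moments about the centre O, the resisting moment is provided by the undrained shear strength acting along the arc:
Arc length L_a = R·θ = 9.8·(60.3°·π/180) = 9.8·1.0524 = 10.31 m
M_R = c_u·L_a·R = 29·10.31·9.8 = 2931.2 kN·m/m
M_D = W·d = 416·2.98 = 1239.7 kN·m/m
FS = M_R / M_D = 2931.2 / 1239.7 = 2.364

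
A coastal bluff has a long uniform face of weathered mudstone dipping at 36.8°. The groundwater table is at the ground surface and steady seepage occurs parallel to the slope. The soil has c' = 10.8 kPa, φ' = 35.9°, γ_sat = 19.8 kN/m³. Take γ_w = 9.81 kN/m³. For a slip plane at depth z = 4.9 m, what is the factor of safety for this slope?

With seepage parallel to the slope and the water table at the surface, the effective normal stress on the slip plane uses the buoyant unit weight γ' = γ_sat − γ_w while the driving shear stress uses γ_sat:
FS = [c' + γ' z cos²β tanφ'] / [γ_sat z sinβ cosβ]
γ' = 19.8 − 9.81 = 9.99 kN/m³
Numerator = 10.8 + 9.99·4.9·cos²36.8°·tan35.9° = 10.8 + 9.99·4.9·0.6412·0.7239 = 33.520 kPa
Denominator = 19.8·4.9·sin36.8°·cos36.8° = 19.8·4.9·0.5990·0.8007 = 46.536 kPa
FS = 33.520 / 46.536 = 0.720

FS = 0.72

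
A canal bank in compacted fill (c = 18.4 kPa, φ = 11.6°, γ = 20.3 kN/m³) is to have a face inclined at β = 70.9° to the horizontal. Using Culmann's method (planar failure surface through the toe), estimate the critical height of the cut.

Culmann's analysis gives the critical failure plane at α_cr = (β + φ)/2 = (70.9 + 11.6)/2 = 41.2°, and the critical height
H_c = (4c/γ) · sinβ cosφ / [1 − cos(β − φ)]
    = (4·18.4/20.3) · sin70.9°·cos11.6° / [1 − cos(59.3°)]
    = 3.626 · 0.9449·0.9796 / [1 − 0.5105]
    = 3.626 · 0.9256 / 0.4895
    = 6.86 m

H_c = 6.86 m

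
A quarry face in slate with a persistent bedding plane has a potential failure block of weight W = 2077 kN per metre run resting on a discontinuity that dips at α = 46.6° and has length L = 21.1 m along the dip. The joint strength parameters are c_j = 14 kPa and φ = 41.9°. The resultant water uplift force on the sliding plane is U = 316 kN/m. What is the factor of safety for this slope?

FS = 0.86

Resolving the block weight along and normal to the plane and applying the Mohr–Coulomb strength on the joint:
N' = W cosα − U = 2077·cos46.6° − 316 = 1111.1 kN/m
Driving force T = W sinα = 2077·sin46.6° = 1509.1 kN/m
Resisting force R = c_j·L + N'·tanφ = 14·21.1 + 1111.1·tan41.9° = 295.4 + 996.9 = 1292.3 kN/m
FS = R / T = 1292.3 / 1509.1 = 0.856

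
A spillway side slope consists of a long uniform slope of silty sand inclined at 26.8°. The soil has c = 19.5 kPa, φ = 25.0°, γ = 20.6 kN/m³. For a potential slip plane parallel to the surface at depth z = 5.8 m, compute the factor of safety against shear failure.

For an infinite slope with a slip plane parallel to the surface (no pore pressure): FS = [c + γz cos²β tanφ] / [γz sinβ cosβ].
γz = 20.6·5.8 = 119.48 kN/m²
Numerator = 19.5 + 119.48·cos²26.8°·tan25.0° = 19.5 + 119.48·0.7967·0.4663 = 63.888 kPa
Denominator = 119.48·sin26.8°·cos26.8° = 119.48·0.4509·0.8926 = 48.084 kPa
FS = 63.888 / 48.084 = 1.329

FS = 1.33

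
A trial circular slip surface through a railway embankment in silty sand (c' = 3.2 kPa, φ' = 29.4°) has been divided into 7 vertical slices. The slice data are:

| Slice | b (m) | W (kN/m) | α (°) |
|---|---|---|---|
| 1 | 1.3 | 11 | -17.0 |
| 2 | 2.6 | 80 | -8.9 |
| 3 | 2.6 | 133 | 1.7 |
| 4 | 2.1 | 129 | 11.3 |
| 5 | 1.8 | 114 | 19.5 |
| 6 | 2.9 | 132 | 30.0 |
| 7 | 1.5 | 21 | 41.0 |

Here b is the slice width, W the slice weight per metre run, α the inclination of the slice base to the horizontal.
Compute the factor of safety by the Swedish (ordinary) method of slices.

Ordinary method of slices: FS = Σ[c'·Δl_i + (W_i cosα_i)·tanφ'] / Σ W_i sinα_i, with Δl_i = b_i / cosα_i.
Slice 1: Δl = 1.3/cos(-17.0°) = 1.359 m; N'_1 = 11·cos(-17.0°) = 10.5; c'Δl = 4.35; W sinα = -3.2
Slice 2: Δl = 2.6/cos(-8.9°) = 2.632 m; N'_2 = 80·cos(-8.9°) = 79.0; c'Δl = 8.42; W sinα = -12.4
Slice 3: Δl = 2.6/cos1.7° = 2.601 m; N'_3 = 133·cos1.7° = 132.9; c'Δl = 8.32; W sinα = 3.9
Slice 4: Δl = 2.1/cos11.3° = 2.142 m; N'_4 = 129·cos11.3° = 126.5; c'Δl = 6.85; W sinα = 25.3
Slice 5: Δl = 1.8/cos19.5° = 1.910 m; N'_5 = 114·cos19.5° = 107.5; c'Δl = 6.11; W sinα = 38.1
Slice 6: Δl = 2.9/cos30.0° = 3.349 m; N'_6 = 132·cos30.0° = 114.3; c'Δl = 10.72; W sinα = 66.0
Slice 7: Δl = 1.5/cos41.0° = 1.988 m; N'_7 = 21·cos41.0° = 15.8; c'Δl = 6.36; W sinα = 13.8
Σc'Δl = 51.1 kN/m; ΣN' = 586.6 kN/m; ΣW sinα = 131.5 kN/m
Resisting = 51.1 + 586.6·tan29.4° = 51.1 + 330.5 = 381.7 kN/m
FS = 381.7 / 131.5 = 2.903

FS = 2.90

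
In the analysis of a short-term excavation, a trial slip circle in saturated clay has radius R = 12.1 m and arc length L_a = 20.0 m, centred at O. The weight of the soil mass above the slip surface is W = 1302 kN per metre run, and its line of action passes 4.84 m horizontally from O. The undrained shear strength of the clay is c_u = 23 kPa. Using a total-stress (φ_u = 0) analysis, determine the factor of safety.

Taking moments about the centre O, the resisting moment is provided by the undrained shear strength acting along the arc:
M_R = c_u·L_a·R = 23·20.00·12.1 = 5566.0 kN·m/m
M_D = W·d = 1302·4.84 = 6301.7 kN·m/m
FS = M_R / M_D = 5566.0 / 6301.7 = 0.883

FS = 0.88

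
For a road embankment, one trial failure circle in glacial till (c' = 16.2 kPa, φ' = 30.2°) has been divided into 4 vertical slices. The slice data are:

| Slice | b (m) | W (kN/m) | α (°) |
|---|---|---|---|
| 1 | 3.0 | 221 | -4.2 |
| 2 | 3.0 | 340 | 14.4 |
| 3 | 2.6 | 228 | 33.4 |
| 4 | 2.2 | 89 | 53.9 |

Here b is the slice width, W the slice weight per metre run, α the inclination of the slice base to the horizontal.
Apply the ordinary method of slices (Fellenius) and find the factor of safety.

Ordinary method of slices: FS = Σ[c'·Δl_i + (W_i cosα_i)·tanφ'] / Σ W_i sinα_i, with Δl_i = b_i / cosα_i.
Slice 1: Δl = 3.0/cos(-4.2°) = 3.008 m; N'_1 = 221·cos(-4.2°) = 220.4; c'Δl = 48.73; W sinα = -16.2
Slice 2: Δl = 3.0/cos14.4° = 3.097 m; N'_2 = 340·cos14.4° = 329.3; c'Δl = 50.18; W sinα = 84.6
Slice 3: Δl = 2.6/cos33.4° = 3.114 m; N'_3 = 228·cos33.4° = 190.3; c'Δl = 50.45; W sinα = 125.5
Slice 4: Δl = 2.2/cos53.9° = 3.734 m; N'_4 = 89·cos53.9° = 52.4; c'Δl = 60.49; W sinα = 71.9
Σc'Δl = 209.8 kN/m; ΣN' = 792.5 kN/m; ΣW sinα = 265.8 kN/m
Resisting = 209.8 + 792.5·tan30.2° = 209.8 + 461.3 = 671.1 kN/m
FS = 671.1 / 265.8 = 2.525

FS = 2.52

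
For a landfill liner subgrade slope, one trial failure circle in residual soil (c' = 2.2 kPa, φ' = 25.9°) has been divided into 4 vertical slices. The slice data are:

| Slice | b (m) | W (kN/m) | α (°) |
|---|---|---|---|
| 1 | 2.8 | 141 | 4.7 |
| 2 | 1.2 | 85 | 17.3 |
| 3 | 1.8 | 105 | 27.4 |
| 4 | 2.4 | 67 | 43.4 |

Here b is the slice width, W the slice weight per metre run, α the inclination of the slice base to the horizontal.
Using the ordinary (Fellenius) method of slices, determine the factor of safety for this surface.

FS = 1.50

Ordinary method of slices: FS = Σ[c'·Δl_i + (W_i cosα_i)·tanφ'] / Σ W_i sinα_i, with Δl_i = b_i / cosα_i.
Slice 1: Δl = 2.8/cos4.7° = 2.809 m; N'_1 = 141·cos4.7° = 140.5; c'Δl = 6.18; W sinα = 11.6
Slice 2: Δl = 1.2/cos17.3° = 1.257 m; N'_2 = 85·cos17.3° = 81.2; c'Δl = 2.77; W sinα = 25.3
Slice 3: Δl = 1.8/cos27.4° = 2.027 m; N'_3 = 105·cos27.4° = 93.2; c'Δl = 4.46; W sinα = 48.3
Slice 4: Δl = 2.4/cos43.4° = 3.303 m; N'_4 = 67·cos43.4° = 48.7; c'Δl = 7.27; W sinα = 46.0
Σc'Δl = 20.7 kN/m; ΣN' = 363.6 kN/m; ΣW sinα = 131.2 kN/m
Resisting = 20.7 + 363.6·tan25.9° = 20.7 + 176.5 = 197.2 kN/m
FS = 197.2 / 131.2 = 1.503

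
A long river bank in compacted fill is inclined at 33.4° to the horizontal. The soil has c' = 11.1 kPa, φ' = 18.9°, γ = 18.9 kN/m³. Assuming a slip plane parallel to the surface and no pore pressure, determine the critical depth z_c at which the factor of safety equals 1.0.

Setting FS = 1.00 in FS = [c' + γz cos²β tanφ'] / [γz sinβ cosβ] and solving for z:
z = c' / [γ cosβ (FS·sinβ − cosβ·tanφ')]
  = 11.1 / [18.9·cos33.4°·(1.00·sin33.4° − cos33.4°·tan18.9°)]
  = 11.1 / [18.9·0.8348·(1.00·0.5505 − 0.8348·0.3424)]
  = 11.1 / 4.1758 = 2.658 m

z_c = 2.66 m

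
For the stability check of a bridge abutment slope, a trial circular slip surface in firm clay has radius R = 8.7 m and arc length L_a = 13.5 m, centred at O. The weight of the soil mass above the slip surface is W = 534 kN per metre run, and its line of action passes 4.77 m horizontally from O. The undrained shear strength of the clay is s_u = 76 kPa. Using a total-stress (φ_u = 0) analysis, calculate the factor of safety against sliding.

Taking moments about the centre O, the resisting moment is provided by the undrained shear strength acting along the arc:
M_R = s_u·L_a·R = 76·13.50·8.7 = 8926.2 kN·m/m
M_D = W·d = 534·4.77 = 2547.2 kN·m/m
FS = M_R / M_D = 8926.2 / 2547.2 = 3.504

FS = 3.50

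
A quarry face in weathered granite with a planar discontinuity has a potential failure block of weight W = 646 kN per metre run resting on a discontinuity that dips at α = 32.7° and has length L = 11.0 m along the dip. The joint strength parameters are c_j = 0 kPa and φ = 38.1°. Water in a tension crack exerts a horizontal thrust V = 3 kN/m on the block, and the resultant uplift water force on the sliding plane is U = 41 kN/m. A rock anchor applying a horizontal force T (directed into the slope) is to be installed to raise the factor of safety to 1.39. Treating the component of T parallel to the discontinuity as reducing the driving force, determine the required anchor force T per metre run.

T = 60 kN/m

Resolving forces along and normal to the sliding plane, with the horizontal anchor force T adding T·sinα to the effective normal force and T·cosα acting up the plane against the driving force:
FS = [c_jL + (W cosα − U − V sinα + T sinα) tanφ] / [W sinα + V cosα − T cosα]
Without the anchor: N' = 501.0 kN/m, driving T_d = 351.5 kN/m, resisting R = 0·11.0 + 501.0·tan38.1° = 392.8 kN/m, FS = 1.12.
Setting FS = 1.39 and solving for T:
1.39·(351.5 − T cos32.7°) = 392.8 + T sin32.7°·tan38.1°
T·(sin32.7°·tan38.1° + 1.39·cos32.7°) = 1.39·351.5 − 392.8
T·(0.5402·0.7841 + 1.39·0.8415) = 488.6 − 392.8 = 95.8
T·1.5933 = 95.8
T = 60.1 kN/m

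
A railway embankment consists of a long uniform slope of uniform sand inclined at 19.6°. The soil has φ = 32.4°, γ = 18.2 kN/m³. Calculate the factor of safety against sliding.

FS = 1.78

For a dry cohesionless infinite slope the factor of safety is FS = tanφ / tanβ.
FS = tan32.4° / tan19.6° = 0.6346 / 0.3561 = 1.782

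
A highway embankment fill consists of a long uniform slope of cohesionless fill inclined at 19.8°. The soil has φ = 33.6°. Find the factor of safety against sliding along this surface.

For a dry cohesionless infinite slope the factor of safety is FS = tanφ / tanβ.
FS = tan33.6° / tan19.8° = 0.6644 / 0.3600 = 1.845

FS = 1.85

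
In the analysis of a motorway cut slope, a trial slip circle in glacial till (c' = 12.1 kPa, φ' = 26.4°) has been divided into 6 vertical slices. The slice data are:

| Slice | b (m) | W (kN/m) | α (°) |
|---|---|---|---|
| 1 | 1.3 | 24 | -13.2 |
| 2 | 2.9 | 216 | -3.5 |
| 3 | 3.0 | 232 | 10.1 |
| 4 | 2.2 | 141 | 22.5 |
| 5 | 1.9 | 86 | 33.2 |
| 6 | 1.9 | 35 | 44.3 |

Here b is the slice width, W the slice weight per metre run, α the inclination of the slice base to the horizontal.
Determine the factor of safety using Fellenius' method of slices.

Ordinary method of slices: FS = Σ[c'·Δl_i + (W_i cosα_i)·tanφ'] / Σ W_i sinα_i, with Δl_i = b_i / cosα_i.
Slice 1: Δl = 1.3/cos(-13.2°) = 1.335 m; N'_1 = 24·cos(-13.2°) = 23.4; c'Δl = 16.16; W sinα = -5.5
Slice 2: Δl = 2.9/cos(-3.5°) = 2.905 m; N'_2 = 216·cos(-3.5°) = 215.6; c'Δl = 35.16; W sinα = -13.2
Slice 3: Δl = 3.0/cos10.1° = 3.047 m; N'_3 = 232·cos10.1° = 228.4; c'Δl = 36.87; W sinα = 40.7
Slice 4: Δl = 2.2/cos22.5° = 2.381 m; N'_4 = 141·cos22.5° = 130.3; c'Δl = 28.81; W sinα = 54.0
Slice 5: Δl = 1.9/cos33.2° = 2.271 m; N'_5 = 86·cos33.2° = 72.0; c'Δl = 27.47; W sinα = 47.1
Slice 6: Δl = 1.9/cos44.3° = 2.655 m; N'_6 = 35·cos44.3° = 25.0; c'Δl = 32.12; W sinα = 24.4
Σc'Δl = 176.6 kN/m; ΣN' = 694.6 kN/m; ΣW sinα = 147.5 kN/m
Resisting = 176.6 + 694.6·tan26.4° = 176.6 + 344.8 = 521.4 kN/m
FS = 521.4 / 147.5 = 3.535

FS = 3.53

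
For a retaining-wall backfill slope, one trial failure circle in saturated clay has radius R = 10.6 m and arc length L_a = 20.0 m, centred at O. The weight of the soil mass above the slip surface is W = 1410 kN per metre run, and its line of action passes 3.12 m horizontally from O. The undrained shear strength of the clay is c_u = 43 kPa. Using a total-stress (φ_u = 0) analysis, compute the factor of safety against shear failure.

Taking moments about the centre O, the resisting moment is provided by the undrained shear strength acting along the arc:
M_R = c_u·L_a·R = 43·20.00·10.6 = 9116.0 kN·m/m
M_D = W·d = 1410·3.12 = 4399.2 kN·m/m
FS = M_R / M_D = 9116.0 / 4399.2 = 2.072

FS = 2.07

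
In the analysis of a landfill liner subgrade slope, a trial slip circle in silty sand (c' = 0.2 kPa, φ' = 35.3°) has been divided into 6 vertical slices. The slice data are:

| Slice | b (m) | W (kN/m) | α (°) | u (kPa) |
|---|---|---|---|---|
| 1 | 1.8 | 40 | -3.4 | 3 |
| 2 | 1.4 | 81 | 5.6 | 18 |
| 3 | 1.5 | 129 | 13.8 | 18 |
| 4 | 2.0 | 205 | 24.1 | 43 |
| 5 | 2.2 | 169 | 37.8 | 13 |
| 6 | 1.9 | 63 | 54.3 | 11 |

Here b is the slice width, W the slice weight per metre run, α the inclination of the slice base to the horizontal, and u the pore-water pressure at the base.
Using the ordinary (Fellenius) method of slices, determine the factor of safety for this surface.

Ordinary method of slices: FS = Σ[c'·Δl_i + (W_i cosα_i − u_i·Δl_i)·tanφ'] / Σ W_i sinα_i, with Δl_i = b_i / cosα_i.
Slice 1: Δl = 1.8/cos(-3.4°) = 1.803 m; N'_1 = 40·cos(-3.4°) − 3·1.803 = 34.5; c'Δl = 0.36; W sinα = -2.4
Slice 2: Δl = 1.4/cos5.6° = 1.407 m; N'_2 = 81·cos5.6° − 18·1.407 = 55.3; c'Δl = 0.28; W sinα = 7.9
Slice 3: Δl = 1.5/cos13.8° = 1.545 m; N'_3 = 129·cos13.8° − 18·1.545 = 97.5; c'Δl = 0.31; W sinα = 30.8
Slice 4: Δl = 2.0/cos24.1° = 2.191 m; N'_4 = 205·cos24.1° − 43·2.191 = 92.9; c'Δl = 0.44; W sinα = 83.7
Slice 5: Δl = 2.2/cos37.8° = 2.784 m; N'_5 = 169·cos37.8° − 13·2.784 = 97.3; c'Δl = 0.56; W sinα = 103.6
Slice 6: Δl = 1.9/cos54.3° = 3.256 m; N'_6 = 63·cos54.3° − 11·3.256 = 0.9; c'Δl = 0.65; W sinα = 51.2
Σc'Δl = 2.6 kN/m; ΣN' = 378.5 kN/m; ΣW sinα = 274.8 kN/m
Resisting = 2.6 + 378.5·tan35.3° = 2.6 + 268.0 = 270.6 kN/m
FS = 270.6 / 274.8 = 0.985

FS = 0.98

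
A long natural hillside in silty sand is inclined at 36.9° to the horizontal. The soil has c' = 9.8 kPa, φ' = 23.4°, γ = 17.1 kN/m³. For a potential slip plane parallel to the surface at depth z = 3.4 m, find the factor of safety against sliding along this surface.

FS = 0.93

For an infinite slope with a slip plane parallel to the surface (no pore pressure): FS = [c' + γz cos²β tanφ'] / [γz sinβ cosβ].
γz = 17.1·3.4 = 58.14 kN/m²
Numerator = 9.8 + 58.14·cos²36.9°·tan23.4° = 9.8 + 58.14·0.6395·0.4327 = 25.889 kPa
Denominator = 58.14·sin36.9°·cos36.9° = 58.14·0.6004·0.7997 = 27.916 kPa
FS = 25.889 / 27.916 = 0.927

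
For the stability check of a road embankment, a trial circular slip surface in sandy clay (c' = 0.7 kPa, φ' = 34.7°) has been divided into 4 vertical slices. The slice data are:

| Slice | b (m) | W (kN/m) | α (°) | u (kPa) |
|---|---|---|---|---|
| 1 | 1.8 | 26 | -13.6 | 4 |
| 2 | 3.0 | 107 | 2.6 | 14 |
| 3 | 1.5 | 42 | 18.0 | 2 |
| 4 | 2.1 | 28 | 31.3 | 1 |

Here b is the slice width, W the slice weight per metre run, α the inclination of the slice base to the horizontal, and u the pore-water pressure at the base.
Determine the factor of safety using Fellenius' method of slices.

Ordinary method of slices: FS = Σ[c'·Δl_i + (W_i cosα_i − u_i·Δl_i)·tanφ'] / Σ W_i sinα_i, with Δl_i = b_i / cosα_i.
Slice 1: Δl = 1.8/cos(-13.6°) = 1.852 m; N'_1 = 26·cos(-13.6°) − 4·1.852 = 17.9; c'Δl = 1.30; W sinα = -6.1
Slice 2: Δl = 3.0/cos2.6° = 3.003 m; N'_2 = 107·cos2.6° − 14·3.003 = 64.8; c'Δl = 2.10; W sinα = 4.9
Slice 3: Δl = 1.5/cos18.0° = 1.577 m; N'_3 = 42·cos18.0° − 2·1.577 = 36.8; c'Δl = 1.10; W sinα = 13.0
Slice 4: Δl = 2.1/cos31.3° = 2.458 m; N'_4 = 28·cos31.3° − 1·2.458 = 21.5; c'Δl = 1.72; W sinα = 14.5
Σc'Δl = 6.2 kN/m; ΣN' = 141.0 kN/m; ΣW sinα = 26.3 kN/m
Resisting = 6.2 + 141.0·tan34.7° = 6.2 + 97.6 = 103.8 kN/m
FS = 103.8 / 26.3 = 3.953

FS = 3.95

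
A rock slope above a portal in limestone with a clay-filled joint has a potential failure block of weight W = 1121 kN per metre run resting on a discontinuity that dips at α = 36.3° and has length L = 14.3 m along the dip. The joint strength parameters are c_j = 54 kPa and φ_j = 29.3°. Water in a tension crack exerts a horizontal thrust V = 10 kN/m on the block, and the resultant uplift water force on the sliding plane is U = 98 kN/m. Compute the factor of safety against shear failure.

Resolving the block weight along and normal to the plane and applying the Mohr–Coulomb strength on the joint:
N' = W cosα − U − V sinα = 1121·cos36.3° − 98 − 10·sin36.3° = 799.5 kN/m
Driving force T = W sinα + V cosα = 1121·sin36.3° + 10·cos36.3° = 671.7 kN/m
Resisting force R = c_j·L + N'·tanφ_j = 54·14.3 + 799.5·tan29.3° = 772.2 + 448.7 = 1220.9 kN/m
FS = R / T = 1220.9 / 671.7 = 1.818

FS = 1.82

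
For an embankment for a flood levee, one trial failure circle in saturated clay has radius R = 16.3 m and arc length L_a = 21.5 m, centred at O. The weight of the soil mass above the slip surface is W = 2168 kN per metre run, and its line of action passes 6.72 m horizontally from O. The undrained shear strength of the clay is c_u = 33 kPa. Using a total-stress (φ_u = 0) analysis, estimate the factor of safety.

Taking moments about the centre O, the resisting moment is provided by the undrained shear strength acting along the arc:
M_R = c_u·L_a·R = 33·21.50·16.3 = 11564.9 kN·m/m
M_D = W·d = 2168·6.72 = 14569.0 kN·m/m
FS = M_R / M_D = 11564.9 / 14569.0 = 0.794

FS = 0.79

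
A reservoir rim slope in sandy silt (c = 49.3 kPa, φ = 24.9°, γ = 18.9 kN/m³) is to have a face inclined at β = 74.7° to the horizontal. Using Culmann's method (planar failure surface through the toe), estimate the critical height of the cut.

H_c = 25.75 m

Culmann's analysis gives the critical failure plane at α_cr = (β + φ)/2 = (74.7 + 24.9)/2 = 49.8°, and the critical height
H_c = (4c/γ) · sinβ cosφ / [1 − cos(β − φ)]
    = (4·49.3/18.9) · sin74.7°·cos24.9° / [1 − cos(49.8°)]
    = 10.434 · 0.9646·0.9070 / [1 − 0.6455]
    = 10.434 · 0.8749 / 0.3545
    = 25.75 m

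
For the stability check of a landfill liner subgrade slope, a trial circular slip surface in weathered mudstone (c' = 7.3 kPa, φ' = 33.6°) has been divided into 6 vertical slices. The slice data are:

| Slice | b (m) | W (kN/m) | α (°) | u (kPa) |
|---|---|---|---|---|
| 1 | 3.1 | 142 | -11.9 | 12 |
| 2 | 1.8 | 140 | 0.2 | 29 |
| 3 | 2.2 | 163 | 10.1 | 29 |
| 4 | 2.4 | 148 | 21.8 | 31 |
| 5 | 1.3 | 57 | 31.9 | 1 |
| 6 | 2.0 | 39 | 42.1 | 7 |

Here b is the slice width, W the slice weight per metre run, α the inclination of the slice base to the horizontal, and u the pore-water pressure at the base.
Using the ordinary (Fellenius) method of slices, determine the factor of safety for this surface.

Ordinary method of slices: FS = Σ[c'·Δl_i + (W_i cosα_i − u_i·Δl_i)·tanφ'] / Σ W_i sinα_i, with Δl_i = b_i / cosα_i.
Slice 1: Δl = 3.1/cos(-11.9°) = 3.168 m; N'_1 = 142·cos(-11.9°) − 12·3.168 = 100.9; c'Δl = 23.13; W sinα = -29.3
Slice 2: Δl = 1.8/cos0.2° = 1.800 m; N'_2 = 140·cos0.2° − 29·1.800 = 87.8; c'Δl = 13.14; W sinα = 0.5
Slice 3: Δl = 2.2/cos10.1° = 2.235 m; N'_3 = 163·cos10.1° − 29·2.235 = 95.7; c'Δl = 16.31; W sinα = 28.6
Slice 4: Δl = 2.4/cos21.8° = 2.585 m; N'_4 = 148·cos21.8° − 31·2.585 = 57.3; c'Δl = 18.87; W sinα = 55.0
Slice 5: Δl = 1.3/cos31.9° = 1.531 m; N'_5 = 57·cos31.9° − 1·1.531 = 46.9; c'Δl = 11.18; W sinα = 30.1
Slice 6: Δl = 2.0/cos42.1° = 2.696 m; N'_6 = 39·cos42.1° − 7·2.696 = 10.1; c'Δl = 19.68; W sinα = 26.1
Σc'Δl = 102.3 kN/m; ΣN' = 398.6 kN/m; ΣW sinα = 111.0 kN/m
Resisting = 102.3 + 398.6·tan33.6° = 102.3 + 264.8 = 367.1 kN/m
FS = 367.1 / 111.0 = 3.307

FS = 3.31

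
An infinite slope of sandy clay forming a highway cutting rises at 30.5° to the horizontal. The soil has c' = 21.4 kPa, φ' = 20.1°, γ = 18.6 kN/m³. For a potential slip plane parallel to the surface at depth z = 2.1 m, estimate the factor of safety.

For an infinite slope with a slip plane parallel to the surface (no pore pressure): FS = [c' + γz cos²β tanφ'] / [γz sinβ cosβ].
γz = 18.6·2.1 = 39.06 kN/m²
Numerator = 21.4 + 39.06·cos²30.5°·tan20.1° = 21.4 + 39.06·0.7424·0.3659 = 32.012 kPa
Denominator = 39.06·sin30.5°·cos30.5° = 39.06·0.5075·0.8616 = 17.081 kPa
FS = 32.012 / 17.081 = 1.874

FS = 1.87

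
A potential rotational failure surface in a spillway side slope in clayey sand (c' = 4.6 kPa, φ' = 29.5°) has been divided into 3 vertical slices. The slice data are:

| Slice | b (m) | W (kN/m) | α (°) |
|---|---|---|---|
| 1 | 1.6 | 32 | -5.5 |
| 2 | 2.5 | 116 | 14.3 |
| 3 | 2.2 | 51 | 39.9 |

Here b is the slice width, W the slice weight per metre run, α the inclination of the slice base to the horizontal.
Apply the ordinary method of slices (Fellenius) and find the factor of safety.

Ordinary method of slices: FS = Σ[c'·Δl_i + (W_i cosα_i)·tanφ'] / Σ W_i sinα_i, with Δl_i = b_i / cosα_i.
Slice 1: Δl = 1.6/cos(-5.5°) = 1.607 m; N'_1 = 32·cos(-5.5°) = 31.9; c'Δl = 7.39; W sinα = -3.1
Slice 2: Δl = 2.5/cos14.3° = 2.580 m; N'_2 = 116·cos14.3° = 112.4; c'Δl = 11.87; W sinα = 28.7
Slice 3: Δl = 2.2/cos39.9° = 2.868 m; N'_3 = 51·cos39.9° = 39.1; c'Δl = 13.19; W sinα = 32.7
Σc'Δl = 32.5 kN/m; ΣN' = 183.4 kN/m; ΣW sinα = 58.3 kN/m
Resisting = 32.5 + 183.4·tan29.5° = 32.5 + 103.8 = 136.2 kN/m
FS = 136.2 / 58.3 = 2.336

FS = 2.34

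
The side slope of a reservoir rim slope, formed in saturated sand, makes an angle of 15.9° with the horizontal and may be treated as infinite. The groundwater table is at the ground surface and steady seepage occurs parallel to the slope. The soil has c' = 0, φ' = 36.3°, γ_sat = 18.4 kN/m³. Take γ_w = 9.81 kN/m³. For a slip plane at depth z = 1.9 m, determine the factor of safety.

With seepage parallel to the slope and the water table at the surface, the effective normal stress on the slip plane uses the buoyant unit weight γ' = γ_sat − γ_w while the driving shear stress uses γ_sat:
FS = [c' + γ' z cos²β tanφ'] / [γ_sat z sinβ cosβ]
(For c' = 0 this reduces to FS = (γ'/γ_sat)·tanφ'/tanβ.)
γ' = 18.4 − 9.81 = 8.59 kN/m³
Numerator = 0.0 + 8.59·1.9·cos²15.9°·tan36.3° = 0.0 + 8.59·1.9·0.9249·0.7346 = 11.089 kPa
Denominator = 18.4·1.9·sin15.9°·cos15.9° = 18.4·1.9·0.2740·0.9617 = 9.211 kPa
FS = 11.089 / 9.211 = 1.204

FS = 1.20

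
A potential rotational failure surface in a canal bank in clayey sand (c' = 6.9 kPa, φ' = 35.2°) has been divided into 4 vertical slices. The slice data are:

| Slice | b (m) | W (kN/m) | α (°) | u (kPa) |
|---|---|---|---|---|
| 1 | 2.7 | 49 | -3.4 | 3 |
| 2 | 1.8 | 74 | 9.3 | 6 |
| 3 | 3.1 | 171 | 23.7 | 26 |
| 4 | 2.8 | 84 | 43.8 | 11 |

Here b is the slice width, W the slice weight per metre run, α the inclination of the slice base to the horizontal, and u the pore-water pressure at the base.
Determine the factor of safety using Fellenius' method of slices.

Ordinary method of slices: FS = Σ[c'·Δl_i + (W_i cosα_i − u_i·Δl_i)·tanφ'] / Σ W_i sinα_i, with Δl_i = b_i / cosα_i.
Slice 1: Δl = 2.7/cos(-3.4°) = 2.705 m; N'_1 = 49·cos(-3.4°) − 3·2.705 = 40.8; c'Δl = 18.66; W sinα = -2.9
Slice 2: Δl = 1.8/cos9.3° = 1.824 m; N'_2 = 74·cos9.3° − 6·1.824 = 62.1; c'Δl = 12.59; W sinα = 12.0
Slice 3: Δl = 3.1/cos23.7° = 3.386 m; N'_3 = 171·cos23.7° − 26·3.386 = 68.6; c'Δl = 23.36; W sinα = 68.7
Slice 4: Δl = 2.8/cos43.8° = 3.879 m; N'_4 = 84·cos43.8° − 11·3.879 = 18.0; c'Δl = 26.77; W sinα = 58.1
Σc'Δl = 81.4 kN/m; ΣN' = 189.4 kN/m; ΣW sinα = 135.9 kN/m
Resisting = 81.4 + 189.4·tan35.2° = 81.4 + 133.6 = 215.0 kN/m
FS = 215.0 / 135.9 = 1.582

FS = 1.58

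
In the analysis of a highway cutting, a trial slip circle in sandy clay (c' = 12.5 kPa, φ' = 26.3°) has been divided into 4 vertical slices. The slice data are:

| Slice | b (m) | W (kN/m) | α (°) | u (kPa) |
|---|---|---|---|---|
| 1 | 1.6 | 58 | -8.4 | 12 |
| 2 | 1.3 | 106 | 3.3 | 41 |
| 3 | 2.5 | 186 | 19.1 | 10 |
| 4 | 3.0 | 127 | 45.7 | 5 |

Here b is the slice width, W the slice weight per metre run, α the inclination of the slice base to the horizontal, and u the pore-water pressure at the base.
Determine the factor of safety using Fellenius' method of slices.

Ordinary method of slices: FS = Σ[c'·Δl_i + (W_i cosα_i − u_i·Δl_i)·tanφ'] / Σ W_i sinα_i, with Δl_i = b_i / cosα_i.
Slice 1: Δl = 1.6/cos(-8.4°) = 1.617 m; N'_1 = 58·cos(-8.4°) − 12·1.617 = 38.0; c'Δl = 20.22; W sinα = -8.5
Slice 2: Δl = 1.3/cos3.3° = 1.302 m; N'_2 = 106·cos3.3° − 41·1.302 = 52.4; c'Δl = 16.28; W sinα = 6.1
Slice 3: Δl = 2.5/cos19.1° = 2.646 m; N'_3 = 186·cos19.1° − 10·2.646 = 149.3; c'Δl = 33.07; W sinα = 60.9
Slice 4: Δl = 3.0/cos45.7° = 4.295 m; N'_4 = 127·cos45.7° − 5·4.295 = 67.2; c'Δl = 53.69; W sinα = 90.9
Σc'Δl = 123.3 kN/m; ΣN' = 306.9 kN/m; ΣW sinα = 149.4 kN/m
Resisting = 123.3 + 306.9·tan26.3° = 123.3 + 151.7 = 275.0 kN/m
FS = 275.0 / 149.4 = 1.841

FS = 1.84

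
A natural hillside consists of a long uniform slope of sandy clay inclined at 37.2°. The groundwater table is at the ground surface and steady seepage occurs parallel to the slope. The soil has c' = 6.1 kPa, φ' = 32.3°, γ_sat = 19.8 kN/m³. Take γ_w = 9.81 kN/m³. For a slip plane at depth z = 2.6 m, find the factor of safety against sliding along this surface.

With seepage parallel to the slope and the water table at the surface, the effective normal stress on the slip plane uses the buoyant unit weight γ' = γ_sat − γ_w while the driving shear stress uses γ_sat:
FS = [c' + γ' z cos²β tanφ'] / [γ_sat z sinβ cosβ]
γ' = 19.8 − 9.81 = 9.99 kN/m³
Numerator = 6.1 + 9.99·2.6·cos²37.2°·tan32.3° = 6.1 + 9.99·2.6·0.6345·0.6322 = 16.518 kPa
Denominator = 19.8·2.6·sin37.2°·cos37.2° = 19.8·2.6·0.6046·0.7965 = 24.792 kPa
FS = 16.518 / 24.792 = 0.666

FS = 0.67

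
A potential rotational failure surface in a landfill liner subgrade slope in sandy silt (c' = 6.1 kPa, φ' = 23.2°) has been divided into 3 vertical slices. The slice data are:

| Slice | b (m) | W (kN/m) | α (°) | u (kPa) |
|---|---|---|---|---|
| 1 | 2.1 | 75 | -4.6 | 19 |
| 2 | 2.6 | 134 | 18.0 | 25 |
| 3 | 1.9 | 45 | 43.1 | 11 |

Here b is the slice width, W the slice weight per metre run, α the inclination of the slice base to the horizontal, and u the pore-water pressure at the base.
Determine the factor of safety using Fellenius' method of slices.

Ordinary method of slices: FS = Σ[c'·Δl_i + (W_i cosα_i − u_i·Δl_i)·tanφ'] / Σ W_i sinα_i, with Δl_i = b_i / cosα_i.
Slice 1: Δl = 2.1/cos(-4.6°) = 2.107 m; N'_1 = 75·cos(-4.6°) − 19·2.107 = 34.7; c'Δl = 12.85; W sinα = -6.0
Slice 2: Δl = 2.6/cos18.0° = 2.734 m; N'_2 = 134·cos18.0° − 25·2.734 = 59.1; c'Δl = 16.68; W sinα = 41.4
Slice 3: Δl = 1.9/cos43.1° = 2.602 m; N'_3 = 45·cos43.1° − 11·2.602 = 4.2; c'Δl = 15.87; W sinα = 30.7
Σc'Δl = 45.4 kN/m; ΣN' = 98.1 kN/m; ΣW sinα = 66.1 kN/m
Resisting = 45.4 + 98.1·tan23.2° = 45.4 + 42.0 = 87.4 kN/m
FS = 87.4 / 66.1 = 1.322

FS = 1.32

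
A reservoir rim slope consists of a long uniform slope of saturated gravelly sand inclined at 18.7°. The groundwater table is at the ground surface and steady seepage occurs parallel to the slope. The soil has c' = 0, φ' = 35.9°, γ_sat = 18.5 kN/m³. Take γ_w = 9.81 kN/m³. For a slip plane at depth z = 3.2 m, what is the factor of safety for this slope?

With seepage parallel to the slope and the water table at the surface, the effective normal stress on the slip plane uses the buoyant unit weight γ' = γ_sat − γ_w while the driving shear stress uses γ_sat:
FS = [c' + γ' z cos²β tanφ'] / [γ_sat z sinβ cosβ]
(For c' = 0 this reduces to FS = (γ'/γ_sat)·tanφ'/tanβ.)
γ' = 18.5 − 9.81 = 8.69 kN/m³
Numerator = 0.0 + 8.69·3.2·cos²18.7°·tan35.9° = 0.0 + 8.69·3.2·0.8972·0.7239 = 18.060 kPa
Denominator = 18.5·3.2·sin18.7°·cos18.7° = 18.5·3.2·0.3206·0.9472 = 17.978 kPa
FS = 18.060 / 17.978 = 1.005

FS = 1.00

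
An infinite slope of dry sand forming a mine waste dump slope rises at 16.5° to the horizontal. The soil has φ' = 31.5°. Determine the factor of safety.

FS = 2.07

For a dry cohesionless infinite slope the factor of safety is FS = tanφ' / tanβ.
FS = tan31.5° / tan16.5° = 0.6128 / 0.2962 = 2.069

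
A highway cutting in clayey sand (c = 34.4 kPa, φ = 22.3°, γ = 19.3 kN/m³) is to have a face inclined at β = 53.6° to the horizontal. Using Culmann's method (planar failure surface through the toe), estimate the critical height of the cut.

Culmann's analysis gives the critical failure plane at α_cr = (β + φ)/2 = (53.6 + 22.3)/2 = 38.0°, and the critical height
H_c = (4c/γ) · sinβ cosφ / [1 − cos(β − φ)]
    = (4·34.4/19.3) · sin53.6°·cos22.3° / [1 − cos(31.3°)]
    = 7.130 · 0.8049·0.9252 / [1 − 0.8545]
    = 7.130 · 0.7447 / 0.1455
    = 36.48 m

H_c = 36.48 m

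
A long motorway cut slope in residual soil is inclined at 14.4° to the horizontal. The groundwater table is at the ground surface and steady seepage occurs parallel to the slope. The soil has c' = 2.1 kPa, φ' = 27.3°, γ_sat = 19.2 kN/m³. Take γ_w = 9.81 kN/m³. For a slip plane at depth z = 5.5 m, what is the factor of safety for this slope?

With seepage parallel to the slope and the water table at the surface, the effective normal stress on the slip plane uses the buoyant unit weight γ' = γ_sat − γ_w while the driving shear stress uses γ_sat:
FS = [c' + γ' z cos²β tanφ'] / [γ_sat z sinβ cosβ]
γ' = 19.2 − 9.81 = 9.39 kN/m³
Numerator = 2.1 + 9.39·5.5·cos²14.4°·tan27.3° = 2.1 + 9.39·5.5·0.9382·0.5161 = 27.107 kPa
Denominator = 19.2·5.5·sin14.4°·cos14.4° = 19.2·5.5·0.2487·0.9686 = 25.437 kPa
FS = 27.107 / 25.437 = 1.066

FS = 1.07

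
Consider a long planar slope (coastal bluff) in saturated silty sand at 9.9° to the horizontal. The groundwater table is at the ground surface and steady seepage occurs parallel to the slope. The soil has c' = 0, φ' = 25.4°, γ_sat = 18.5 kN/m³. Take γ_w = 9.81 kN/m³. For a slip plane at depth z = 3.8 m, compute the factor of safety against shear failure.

FS = 1.28

With seepage parallel to the slope and the water table at the surface, the effective normal stress on the slip plane uses the buoyant unit weight γ' = γ_sat − γ_w while the driving shear stress uses γ_sat:
FS = [c' + γ' z cos²β tanφ'] / [γ_sat z sinβ cosβ]
(For c' = 0 this reduces to FS = (γ'/γ_sat)·tanφ'/tanβ.)
γ' = 18.5 − 9.81 = 8.69 kN/m³
Numerator = 0.0 + 8.69·3.8·cos²9.9°·tan25.4° = 0.0 + 8.69·3.8·0.9704·0.4748 = 15.217 kPa
Denominator = 18.5·3.8·sin9.9°·cos9.9° = 18.5·3.8·0.1719·0.9851 = 11.907 kPa
FS = 15.217 / 11.907 = 1.278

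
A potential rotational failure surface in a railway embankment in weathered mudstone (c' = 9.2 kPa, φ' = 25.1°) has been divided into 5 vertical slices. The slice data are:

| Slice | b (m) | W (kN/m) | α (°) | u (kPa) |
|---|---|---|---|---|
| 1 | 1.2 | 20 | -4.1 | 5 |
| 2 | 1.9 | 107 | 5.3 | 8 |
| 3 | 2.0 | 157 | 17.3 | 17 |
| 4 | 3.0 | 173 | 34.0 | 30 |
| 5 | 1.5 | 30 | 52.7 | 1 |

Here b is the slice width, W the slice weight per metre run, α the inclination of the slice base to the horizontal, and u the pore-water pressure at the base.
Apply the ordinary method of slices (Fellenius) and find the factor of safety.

Ordinary method of slices: FS = Σ[c'·Δl_i + (W_i cosα_i − u_i·Δl_i)·tanφ'] / Σ W_i sinα_i, with Δl_i = b_i / cosα_i.
Slice 1: Δl = 1.2/cos(-4.1°) = 1.203 m; N'_1 = 20·cos(-4.1°) − 5·1.203 = 13.9; c'Δl = 11.07; W sinα = -1.4
Slice 2: Δl = 1.9/cos5.3° = 1.908 m; N'_2 = 107·cos5.3° − 8·1.908 = 91.3; c'Δl = 17.56; W sinα = 9.9
Slice 3: Δl = 2.0/cos17.3° = 2.095 m; N'_3 = 157·cos17.3° − 17·2.095 = 114.3; c'Δl = 19.27; W sinα = 46.7
Slice 4: Δl = 3.0/cos34.0° = 3.619 m; N'_4 = 173·cos34.0° − 30·3.619 = 34.9; c'Δl = 33.29; W sinα = 96.7
Slice 5: Δl = 1.5/cos52.7° = 2.475 m; N'_5 = 30·cos52.7° − 1·2.475 = 15.7; c'Δl = 22.77; W sinα = 23.9
Σc'Δl = 104.0 kN/m; ΣN' = 270.1 kN/m; ΣW sinα = 175.7 kN/m
Resisting = 104.0 + 270.1·tan25.1° = 104.0 + 126.5 = 230.5 kN/m
FS = 230.5 / 175.7 = 1.311

FS = 1.31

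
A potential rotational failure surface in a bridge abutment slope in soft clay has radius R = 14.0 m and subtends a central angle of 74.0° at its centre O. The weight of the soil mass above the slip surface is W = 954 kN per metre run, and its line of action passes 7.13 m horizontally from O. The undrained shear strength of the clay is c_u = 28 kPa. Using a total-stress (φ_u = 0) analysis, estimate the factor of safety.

FS = 1.04

Taking moments about the centre O, the resisting moment is provided by the undrained shear strength acting along the arc:
Arc length L_a = R·θ = 14.0·(74.0°·π/180) = 14.0·1.2915 = 18.08 m
M_R = c_u·L_a·R = 28·18.08·14.0 = 7088.0 kN·m/m
M_D = W·d = 954·7.13 = 6802.0 kN·m/m
FS = M_R / M_D = 7088.0 / 6802.0 = 1.042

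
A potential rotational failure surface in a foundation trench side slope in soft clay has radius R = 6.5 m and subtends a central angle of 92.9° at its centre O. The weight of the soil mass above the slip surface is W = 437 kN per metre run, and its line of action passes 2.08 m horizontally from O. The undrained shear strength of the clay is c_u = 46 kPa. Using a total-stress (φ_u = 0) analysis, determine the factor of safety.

FS = 3.47

Taking moments about the centre O, the resisting moment is provided by the undrained shear strength acting along the arc:
Arc length L_a = R·θ = 6.5·(92.9°·π/180) = 6.5·1.6214 = 10.54 m
M_R = c_u·L_a·R = 46·10.54·6.5 = 3151.2 kN·m/m
M_D = W·d = 437·2.08 = 909.0 kN·m/m
FS = M_R / M_D = 3151.2 / 909.0 = 3.467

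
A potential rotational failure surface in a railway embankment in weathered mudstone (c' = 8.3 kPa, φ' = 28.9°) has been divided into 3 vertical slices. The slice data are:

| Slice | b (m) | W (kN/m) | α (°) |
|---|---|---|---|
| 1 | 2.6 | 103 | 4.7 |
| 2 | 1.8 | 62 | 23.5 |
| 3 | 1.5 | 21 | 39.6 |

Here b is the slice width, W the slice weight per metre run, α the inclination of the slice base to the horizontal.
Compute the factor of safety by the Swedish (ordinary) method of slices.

Ordinary method of slices: FS = Σ[c'·Δl_i + (W_i cosα_i)·tanφ'] / Σ W_i sinα_i, with Δl_i = b_i / cosα_i.
Slice 1: Δl = 2.6/cos4.7° = 2.609 m; N'_1 = 103·cos4.7° = 102.7; c'Δl = 21.65; W sinα = 8.4
Slice 2: Δl = 1.8/cos23.5° = 1.963 m; N'_2 = 62·cos23.5° = 56.9; c'Δl = 16.29; W sinα = 24.7
Slice 3: Δl = 1.5/cos39.6° = 1.947 m; N'_3 = 21·cos39.6° = 16.2; c'Δl = 16.16; W sinα = 13.4
Σc'Δl = 54.1 kN/m; ΣN' = 175.7 kN/m; ΣW sinα = 46.5 kN/m
Resisting = 54.1 + 175.7·tan28.9° = 54.1 + 97.0 = 151.1 kN/m
FS = 151.1 / 46.5 = 3.246

FS = 3.25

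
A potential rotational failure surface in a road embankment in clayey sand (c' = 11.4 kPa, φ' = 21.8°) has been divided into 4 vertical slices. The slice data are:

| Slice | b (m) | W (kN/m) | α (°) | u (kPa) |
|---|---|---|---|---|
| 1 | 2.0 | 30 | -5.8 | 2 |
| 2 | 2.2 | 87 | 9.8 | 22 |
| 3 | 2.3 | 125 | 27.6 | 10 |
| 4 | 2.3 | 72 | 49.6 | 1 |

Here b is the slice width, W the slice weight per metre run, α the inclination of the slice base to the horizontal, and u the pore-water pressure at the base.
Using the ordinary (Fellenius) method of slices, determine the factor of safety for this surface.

FS = 1.56

Ordinary method of slices: FS = Σ[c'·Δl_i + (W_i cosα_i − u_i·Δl_i)·tanφ'] / Σ W_i sinα_i, with Δl_i = b_i / cosα_i.
Slice 1: Δl = 2.0/cos(-5.8°) = 2.010 m; N'_1 = 30·cos(-5.8°) − 2·2.010 = 25.8; c'Δl = 22.92; W sinα = -3.0
Slice 2: Δl = 2.2/cos9.8° = 2.233 m; N'_2 = 87·cos9.8° − 22·2.233 = 36.6; c'Δl = 25.45; W sinα = 14.8
Slice 3: Δl = 2.3/cos27.6° = 2.595 m; N'_3 = 125·cos27.6° − 10·2.595 = 84.8; c'Δl = 29.59; W sinα = 57.9
Slice 4: Δl = 2.3/cos49.6° = 3.549 m; N'_4 = 72·cos49.6° − 1·3.549 = 43.1; c'Δl = 40.46; W sinα = 54.8
Σc'Δl = 118.4 kN/m; ΣN' = 190.4 kN/m; ΣW sinα = 124.5 kN/m
Resisting = 118.4 + 190.4·tan21.8° = 118.4 + 76.1 = 194.6 kN/m
FS = 194.6 / 124.5 = 1.562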